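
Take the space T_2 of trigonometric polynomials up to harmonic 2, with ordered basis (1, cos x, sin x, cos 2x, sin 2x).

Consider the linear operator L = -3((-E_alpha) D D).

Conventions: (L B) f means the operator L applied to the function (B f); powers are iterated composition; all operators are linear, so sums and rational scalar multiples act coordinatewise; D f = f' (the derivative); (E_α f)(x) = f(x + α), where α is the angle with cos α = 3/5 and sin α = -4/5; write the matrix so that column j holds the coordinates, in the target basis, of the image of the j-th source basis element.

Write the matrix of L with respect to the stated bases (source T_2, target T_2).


image of 1: 0
image of cos x: -(9/5)cos x - (12/5)sin x
image of sin x: (12/5)cos x - (9/5)sin x
image of cos 2x: (84/25)cos 2x - (288/25)sin 2x
image of sin 2x: (288/25)cos 2x + (84/25)sin 2x
each image's coordinates form column j of the matrix

the matrix is [[0, 0, 0, 0, 0]; [0, -9/5, 12/5, 0, 0]; [0, -12/5, -9/5, 0, 0]; [0, 0, 0, 84/25, 288/25]; [0, 0, 0, -288/25, 84/25]] (rows listed top to bottom)


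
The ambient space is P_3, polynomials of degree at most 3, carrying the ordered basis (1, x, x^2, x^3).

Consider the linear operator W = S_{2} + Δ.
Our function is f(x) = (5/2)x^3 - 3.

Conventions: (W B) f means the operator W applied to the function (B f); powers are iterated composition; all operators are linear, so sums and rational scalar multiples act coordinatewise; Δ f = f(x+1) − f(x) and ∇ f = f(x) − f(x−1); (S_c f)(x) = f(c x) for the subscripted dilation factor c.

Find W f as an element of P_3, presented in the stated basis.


S_{2} f = 20x^3 - 3
Δ f = (15/2)x^2 + (15/2)x + 5/2
(S_{2} + Δ) f = 20x^3 + (15/2)x^2 + (15/2)x - 1/2

the image equals g(x) = 20x^3 + (15/2)x^2 + (15/2)x - 1/2


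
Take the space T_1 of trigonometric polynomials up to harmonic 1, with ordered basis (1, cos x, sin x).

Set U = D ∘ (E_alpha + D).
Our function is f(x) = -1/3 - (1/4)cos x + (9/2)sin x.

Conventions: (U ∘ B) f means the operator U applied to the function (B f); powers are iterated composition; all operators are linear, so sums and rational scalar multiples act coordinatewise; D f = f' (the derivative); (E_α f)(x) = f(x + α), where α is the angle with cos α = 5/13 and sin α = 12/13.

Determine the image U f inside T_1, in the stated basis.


E_alpha f = -1/3 + (211/52)cos x + (51/26)sin x
D f = (9/2)cos x + (1/4)sin x
(E_alpha + D) f = -1/3 + (445/52)cos x + (115/52)sin x
D (E_alpha + D) f = (115/52)cos x - (445/52)sin x

the result is g(x) = (115/52)cos x - (445/52)sin x


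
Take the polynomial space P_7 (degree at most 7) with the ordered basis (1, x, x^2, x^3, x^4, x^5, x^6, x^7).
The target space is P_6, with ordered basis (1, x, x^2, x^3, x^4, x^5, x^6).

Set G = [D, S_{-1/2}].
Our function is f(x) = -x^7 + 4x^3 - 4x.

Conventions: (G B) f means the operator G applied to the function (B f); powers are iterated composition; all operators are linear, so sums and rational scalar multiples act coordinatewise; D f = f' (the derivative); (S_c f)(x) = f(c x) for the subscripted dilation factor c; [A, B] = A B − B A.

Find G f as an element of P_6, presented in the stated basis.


S_{-1/2} f = (1/128)x^7 - (1/2)x^3 + 2x
D S_{-1/2} f = (7/128)x^6 - (3/2)x^2 + 2
D f = -7x^6 + 12x^2 - 4
S_{-1/2} D f = -(7/64)x^6 + 3x^2 - 4
[D, S_{-1/2}] f = (21/128)x^6 - (9/2)x^2 + 6

the result is g(x) = (21/128)x^6 - (9/2)x^2 + 6


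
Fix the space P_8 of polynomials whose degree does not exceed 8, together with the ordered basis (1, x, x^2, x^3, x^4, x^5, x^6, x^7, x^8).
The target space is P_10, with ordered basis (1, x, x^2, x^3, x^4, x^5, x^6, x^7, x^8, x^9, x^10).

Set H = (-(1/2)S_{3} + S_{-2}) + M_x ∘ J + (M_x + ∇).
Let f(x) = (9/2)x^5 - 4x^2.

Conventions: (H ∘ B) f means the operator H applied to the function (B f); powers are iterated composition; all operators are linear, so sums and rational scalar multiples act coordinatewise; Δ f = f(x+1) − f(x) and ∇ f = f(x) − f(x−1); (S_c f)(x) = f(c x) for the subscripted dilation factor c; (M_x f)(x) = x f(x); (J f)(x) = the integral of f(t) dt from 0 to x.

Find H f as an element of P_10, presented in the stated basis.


the image equals g(x) = (3/4)x^7 + (9/2)x^6 - (2763/4)x^5 + (127/6)x^4 - 49x^3 + 47x^2 - (61/2)x + 17/2

S_{3} f = (2187/2)x^5 - 36x^2
(-(1/2)S_{3}) f = -(2187/4)x^5 + 18x^2
S_{-2} f = -144x^5 - 16x^2
(-(1/2)S_{3} + S_{-2}) f = -(2763/4)x^5 + 2x^2
J f = (3/4)x^6 - (4/3)x^3
M_x J f = (3/4)x^7 - (4/3)x^4
M_x f = (9/2)x^6 - 4x^3
∇ f = (45/2)x^4 - 45x^3 + 45x^2 - (61/2)x + 17/2
(M_x + ∇) f = (9/2)x^6 + (45/2)x^4 - 49x^3 + 45x^2 - (61/2)x + 17/2
((-(1/2)S_{3} + S_{-2}) + M_x ∘ J + (M_x + ∇)) f = (3/4)x^7 + (9/2)x^6 - (2763/4)x^5 + (127/6)x^4 - 49x^3 + 47x^2 - (61/2)x + 17/2


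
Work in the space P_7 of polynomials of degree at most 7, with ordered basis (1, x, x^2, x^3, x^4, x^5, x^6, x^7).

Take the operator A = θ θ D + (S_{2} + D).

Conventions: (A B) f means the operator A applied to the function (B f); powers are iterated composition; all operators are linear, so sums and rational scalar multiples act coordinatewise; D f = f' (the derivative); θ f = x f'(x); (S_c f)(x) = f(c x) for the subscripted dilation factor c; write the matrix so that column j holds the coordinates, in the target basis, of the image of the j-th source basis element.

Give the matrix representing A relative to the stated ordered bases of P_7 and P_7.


the matrix is [[1, 1, 0, 0, 0, 0, 0, 0]; [0, 2, 4, 0, 0, 0, 0, 0]; [0, 0, 4, 15, 0, 0, 0, 0]; [0, 0, 0, 8, 40, 0, 0, 0]; [0, 0, 0, 0, 16, 85, 0, 0]; [0, 0, 0, 0, 0, 32, 156, 0]; [0, 0, 0, 0, 0, 0, 64, 259]; [0, 0, 0, 0, 0, 0, 0, 128]] (rows listed top to bottom)

image of 1: 1
image of x: 2x + 1
image of x^2: 4x^2 + 4x
image of x^3: 8x^3 + 15x^2
image of x^4: 16x^4 + 40x^3
image of x^5: 32x^5 + 85x^4
image of x^6: 64x^6 + 156x^5
image of x^7: 128x^7 + 259x^6
each image's coordinates form column j of the matrix


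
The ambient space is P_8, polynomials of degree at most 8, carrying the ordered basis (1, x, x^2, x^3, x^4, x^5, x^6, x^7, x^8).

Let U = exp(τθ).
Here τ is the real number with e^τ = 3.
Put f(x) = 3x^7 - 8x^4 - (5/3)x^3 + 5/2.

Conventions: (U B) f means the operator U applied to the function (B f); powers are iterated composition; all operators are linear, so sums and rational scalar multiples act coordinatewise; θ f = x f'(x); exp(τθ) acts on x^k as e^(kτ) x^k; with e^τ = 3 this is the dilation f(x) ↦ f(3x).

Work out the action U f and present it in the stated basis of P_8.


exp(τθ) x^k = e^(kτ) x^k; with e^τ = 3 this sends x^k to 3^k x^k
x^3 ↦ 27 x^3
x^4 ↦ 81 x^4
x^7 ↦ 2187 x^7
applying this coordinatewise to f: exp(τθ) f = 6561x^7 - 648x^4 - 45x^3 + 5/2

the image equals g(x) = 6561x^7 - 648x^4 - 45x^3 + 5/2


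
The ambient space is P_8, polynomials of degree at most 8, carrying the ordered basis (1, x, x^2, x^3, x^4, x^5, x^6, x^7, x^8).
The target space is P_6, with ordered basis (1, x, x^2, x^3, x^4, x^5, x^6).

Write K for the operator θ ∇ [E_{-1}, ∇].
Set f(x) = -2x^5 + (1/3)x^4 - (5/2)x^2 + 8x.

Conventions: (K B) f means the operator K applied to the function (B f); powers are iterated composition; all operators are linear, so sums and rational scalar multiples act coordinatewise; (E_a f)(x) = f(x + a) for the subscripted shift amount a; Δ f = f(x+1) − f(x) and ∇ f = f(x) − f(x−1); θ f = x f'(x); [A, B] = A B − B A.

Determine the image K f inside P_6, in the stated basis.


∇ f = -10x^4 + (64/3)x^3 - 22x^2 + (19/3)x + 49/6
E_{-1} ∇ f = -10x^4 + (184/3)x^3 - 146x^2 + (463/3)x - 103/2
E_{-1} f = -2x^5 + (31/3)x^4 - (64/3)x^3 + (39/2)x^2 + (5/3)x - 49/6
∇ E_{-1} f = -10x^4 + (184/3)x^3 - 146x^2 + (463/3)x - 103/2
[E_{-1}, ∇] f = 0
∇ [E_{-1}, ∇] f = 0
θ ∇ [E_{-1}, ∇] f = 0

g(x) = 0


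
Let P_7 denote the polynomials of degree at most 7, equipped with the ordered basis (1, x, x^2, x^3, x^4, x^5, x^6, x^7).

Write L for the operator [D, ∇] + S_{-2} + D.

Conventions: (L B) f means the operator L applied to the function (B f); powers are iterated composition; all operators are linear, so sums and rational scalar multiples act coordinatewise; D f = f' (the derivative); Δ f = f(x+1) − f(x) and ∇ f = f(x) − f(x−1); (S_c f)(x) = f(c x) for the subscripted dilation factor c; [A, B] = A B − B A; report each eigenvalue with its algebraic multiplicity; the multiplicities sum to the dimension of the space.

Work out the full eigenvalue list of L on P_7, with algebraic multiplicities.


image of 1: 1
image of x: -2x + 1
image of x^2: 4x^2 + 2x
image of x^3: -8x^3 + 3x^2
image of x^4: 16x^4 + 4x^3
image of x^5: -32x^5 + 5x^4
image of x^6: 64x^6 + 6x^5
image of x^7: -128x^7 + 7x^6
the matrix is upper triangular; its diagonal is (1, -2, 4, -8, 16, -32, 64, -128)
for a triangular matrix the eigenvalues are the diagonal entries, with algebraic multiplicity their repetition count

λ = -128 (multiplicity 1), λ = -32 (multiplicity 1), λ = -8 (multiplicity 1), λ = -2 (multiplicity 1), λ = 1 (multiplicity 1), λ = 4 (multiplicity 1), λ = 16 (multiplicity 1), λ = 64 (multiplicity 1)


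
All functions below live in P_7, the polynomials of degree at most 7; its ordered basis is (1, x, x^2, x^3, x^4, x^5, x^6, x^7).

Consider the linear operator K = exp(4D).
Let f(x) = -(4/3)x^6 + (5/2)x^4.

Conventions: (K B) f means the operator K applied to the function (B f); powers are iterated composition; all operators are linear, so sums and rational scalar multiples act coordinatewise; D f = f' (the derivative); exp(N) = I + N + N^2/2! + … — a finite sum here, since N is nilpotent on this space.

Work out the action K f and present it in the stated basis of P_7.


the image equals g(x) = -(4/3)x^6 - 32x^5 - (635/2)x^4 - (5000/3)x^3 - 4880x^2 - 7552x - 14464/3

order-1 term: -32x^5 + 40x^3
order-2 term: -320x^4 + 240x^2
order-3 term: -(5120/3)x^3 + 640x
order-4 term: -5120x^2 + 640
order-5 term: -8192x
order-6 term: -16384/3
the series for exp(4D) f terminates at order 6
exp(4D) f = -(4/3)x^6 - 32x^5 - (635/2)x^4 - (5000/3)x^3 - 4880x^2 - 7552x - 14464/3


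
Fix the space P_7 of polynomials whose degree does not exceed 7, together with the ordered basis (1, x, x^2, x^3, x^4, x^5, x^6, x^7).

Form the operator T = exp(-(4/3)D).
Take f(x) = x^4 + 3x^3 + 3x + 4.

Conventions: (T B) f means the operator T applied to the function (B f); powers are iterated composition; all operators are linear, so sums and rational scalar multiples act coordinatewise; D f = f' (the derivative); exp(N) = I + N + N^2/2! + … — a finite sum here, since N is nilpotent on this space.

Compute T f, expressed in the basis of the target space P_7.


the result is g(x) = x^4 - (7/3)x^3 - (4/3)x^2 + (257/27)x - 320/81

order-1 term: -(16/3)x^3 - 12x^2 - 4
order-2 term: (32/3)x^2 + 16x
order-3 term: -(256/27)x - 64/9
order-4 term: 256/81
the series for exp(-(4/3)D) f terminates at order 4
exp(-(4/3)D) f = x^4 - (7/3)x^3 - (4/3)x^2 + (257/27)x - 320/81


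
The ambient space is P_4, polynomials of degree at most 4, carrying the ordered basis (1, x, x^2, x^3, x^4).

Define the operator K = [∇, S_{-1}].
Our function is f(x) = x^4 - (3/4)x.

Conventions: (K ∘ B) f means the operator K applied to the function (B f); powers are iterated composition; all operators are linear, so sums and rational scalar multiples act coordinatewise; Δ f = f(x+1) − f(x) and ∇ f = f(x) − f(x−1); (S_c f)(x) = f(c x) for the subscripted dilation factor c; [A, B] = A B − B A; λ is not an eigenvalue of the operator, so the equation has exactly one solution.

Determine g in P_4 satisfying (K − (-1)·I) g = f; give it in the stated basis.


g(x) = x^4 - 8x^3 - 48x^2 + (733/4)x + 701/2

write g with unknown coordinates in the stated basis and equate coefficients in (K − (-1)·I) g = f
solving from the highest basis element down gives g = x^4 - 8x^3 - 48x^2 + (733/4)x + 701/2
check: K g = 8x^3 + 48x^2 - 184x - 701/2
so K g − (-1)·g = x^4 - (3/4)x = f ✓


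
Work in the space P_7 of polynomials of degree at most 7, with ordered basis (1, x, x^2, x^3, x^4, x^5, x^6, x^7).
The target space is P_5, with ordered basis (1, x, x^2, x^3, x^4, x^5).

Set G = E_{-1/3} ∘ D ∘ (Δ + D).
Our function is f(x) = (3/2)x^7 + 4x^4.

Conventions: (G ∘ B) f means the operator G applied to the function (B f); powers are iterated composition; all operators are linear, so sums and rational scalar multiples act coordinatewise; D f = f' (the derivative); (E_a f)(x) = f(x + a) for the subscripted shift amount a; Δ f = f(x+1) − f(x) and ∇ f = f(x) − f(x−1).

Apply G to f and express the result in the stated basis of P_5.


Δ f = (21/2)x^6 + (63/2)x^5 + (105/2)x^4 + (137/2)x^3 + (111/2)x^2 + (53/2)x + 11/2
D f = (21/2)x^6 + 16x^3
(Δ + D) f = 21x^6 + (63/2)x^5 + (105/2)x^4 + (169/2)x^3 + (111/2)x^2 + (53/2)x + 11/2
D (Δ + D) f = 126x^5 + (315/2)x^4 + 210x^3 + (507/2)x^2 + 111x + 53/2
E_{-1/3} (D ∘ (Δ + D)) f = 126x^5 - (105/2)x^4 + 140x^3 + (611/6)x^2 - (32/9)x + 611/54

the result is g(x) = 126x^5 - (105/2)x^4 + 140x^3 + (611/6)x^2 - (32/9)x + 611/54


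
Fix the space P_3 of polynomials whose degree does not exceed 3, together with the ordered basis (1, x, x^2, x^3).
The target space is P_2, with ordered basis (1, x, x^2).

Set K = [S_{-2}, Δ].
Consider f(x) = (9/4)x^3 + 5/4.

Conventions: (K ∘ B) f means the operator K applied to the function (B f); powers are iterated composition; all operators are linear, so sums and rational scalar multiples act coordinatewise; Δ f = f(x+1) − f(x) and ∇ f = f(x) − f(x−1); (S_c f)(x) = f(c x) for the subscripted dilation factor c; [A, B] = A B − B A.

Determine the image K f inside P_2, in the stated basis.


the result is g(x) = 81x^2 + (81/2)x + 81/4

Δ f = (27/4)x^2 + (27/4)x + 9/4
S_{-2} Δ f = 27x^2 - (27/2)x + 9/4
S_{-2} f = -18x^3 + 5/4
Δ S_{-2} f = -54x^2 - 54x - 18
[S_{-2}, Δ] f = 81x^2 + (81/2)x + 81/4


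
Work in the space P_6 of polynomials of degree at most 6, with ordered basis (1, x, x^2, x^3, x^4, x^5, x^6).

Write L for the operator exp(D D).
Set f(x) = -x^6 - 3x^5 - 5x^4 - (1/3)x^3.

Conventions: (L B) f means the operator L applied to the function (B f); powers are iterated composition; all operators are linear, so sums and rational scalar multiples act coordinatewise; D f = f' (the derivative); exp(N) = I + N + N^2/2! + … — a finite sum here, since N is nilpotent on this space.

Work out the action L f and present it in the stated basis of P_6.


order-1 term: -30x^4 - 60x^3 - 60x^2 - 2x
order-2 term: -180x^2 - 180x - 60
order-3 term: -120
the series for exp(D D) f terminates at order 3
exp(D D) f = -x^6 - 3x^5 - 35x^4 - (181/3)x^3 - 240x^2 - 182x - 180

g(x) = -x^6 - 3x^5 - 35x^4 - (181/3)x^3 - 240x^2 - 182x - 180


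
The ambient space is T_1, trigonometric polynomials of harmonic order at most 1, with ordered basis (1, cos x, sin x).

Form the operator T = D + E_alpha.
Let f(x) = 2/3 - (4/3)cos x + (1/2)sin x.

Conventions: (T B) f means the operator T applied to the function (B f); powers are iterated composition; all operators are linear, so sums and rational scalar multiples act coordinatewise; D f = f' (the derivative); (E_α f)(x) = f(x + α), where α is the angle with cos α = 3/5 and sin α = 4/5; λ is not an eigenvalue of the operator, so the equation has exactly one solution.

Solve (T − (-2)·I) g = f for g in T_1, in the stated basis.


the result is g(x) = 2/9 - (131/300)cos x - (11/100)sin x

write g with unknown coordinates in the stated basis and equate coefficients in (T − (-2)·I) g = f
solving from the highest basis element down gives g = 2/9 - (131/300)cos x - (11/100)sin x
check: T g = 2/9 - (23/50)cos x + (18/25)sin x
so T g − (-2)·g = 2/3 - (4/3)cos x + (1/2)sin x = f ✓


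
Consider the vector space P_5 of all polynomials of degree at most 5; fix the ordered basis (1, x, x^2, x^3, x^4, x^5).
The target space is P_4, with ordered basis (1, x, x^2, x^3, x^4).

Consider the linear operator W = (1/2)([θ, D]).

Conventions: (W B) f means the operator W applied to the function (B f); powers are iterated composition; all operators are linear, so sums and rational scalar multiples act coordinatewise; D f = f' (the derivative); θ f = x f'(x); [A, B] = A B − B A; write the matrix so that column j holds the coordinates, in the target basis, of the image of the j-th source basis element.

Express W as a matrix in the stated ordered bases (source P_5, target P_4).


the matrix is [[0, -1/2, 0, 0, 0, 0]; [0, 0, -1, 0, 0, 0]; [0, 0, 0, -3/2, 0, 0]; [0, 0, 0, 0, -2, 0]; [0, 0, 0, 0, 0, -5/2]] (rows listed top to bottom)

image of 1: 0
image of x: -1/2
image of x^2: -x
image of x^3: -(3/2)x^2
image of x^4: -2x^3
image of x^5: -(5/2)x^4
each image's coordinates form column j of the matrix


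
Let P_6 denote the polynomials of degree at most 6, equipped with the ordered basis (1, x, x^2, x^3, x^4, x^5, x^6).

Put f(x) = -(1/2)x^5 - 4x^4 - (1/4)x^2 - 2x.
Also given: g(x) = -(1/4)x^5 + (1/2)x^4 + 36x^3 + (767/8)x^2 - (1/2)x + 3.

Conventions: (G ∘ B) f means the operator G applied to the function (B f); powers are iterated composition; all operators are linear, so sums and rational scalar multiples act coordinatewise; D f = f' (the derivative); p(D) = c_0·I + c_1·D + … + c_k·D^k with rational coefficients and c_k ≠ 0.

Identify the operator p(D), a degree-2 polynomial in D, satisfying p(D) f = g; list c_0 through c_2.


D^0 f = -(1/2)x^5 - 4x^4 - (1/4)x^2 - 2x
D^1 f = -(5/2)x^4 - 16x^3 - (1/2)x - 2
D^2 f = -10x^3 - 48x^2 - 1/2
matching coefficients of g against c_0 f + c_1 Df + … from the top degree down determines the c_i
solution: c_0 = 1/2, c_1 = -1, c_2 = -2

c_0 = 1/2, c_1 = -1, c_2 = -2


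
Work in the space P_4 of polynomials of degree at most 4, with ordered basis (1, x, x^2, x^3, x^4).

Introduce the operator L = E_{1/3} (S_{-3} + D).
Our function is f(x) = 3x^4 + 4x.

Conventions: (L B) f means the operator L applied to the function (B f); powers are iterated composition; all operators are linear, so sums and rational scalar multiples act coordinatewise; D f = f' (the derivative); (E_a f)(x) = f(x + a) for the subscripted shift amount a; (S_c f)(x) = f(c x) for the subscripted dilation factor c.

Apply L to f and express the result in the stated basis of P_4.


the image equals g(x) = 243x^4 + 336x^3 + 174x^2 + 28x + 31/9

S_{-3} f = 243x^4 - 12x
D f = 12x^3 + 4
(S_{-3} + D) f = 243x^4 + 12x^3 - 12x + 4
E_{1/3} (S_{-3} + D) f = 243x^4 + 336x^3 + 174x^2 + 28x + 31/9


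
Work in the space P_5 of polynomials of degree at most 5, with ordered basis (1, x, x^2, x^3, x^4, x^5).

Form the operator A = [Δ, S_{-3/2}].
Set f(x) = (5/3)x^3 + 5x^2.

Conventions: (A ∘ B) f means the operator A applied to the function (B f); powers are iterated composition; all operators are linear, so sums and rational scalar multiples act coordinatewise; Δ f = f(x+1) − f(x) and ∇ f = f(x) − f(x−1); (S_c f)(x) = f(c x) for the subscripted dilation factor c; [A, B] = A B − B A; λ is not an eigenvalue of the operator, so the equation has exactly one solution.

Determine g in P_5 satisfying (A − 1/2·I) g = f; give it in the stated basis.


write g with unknown coordinates in the stated basis and equate coefficients in (A − 1/2·I) g = f
solving from the highest basis element down gives g = -(10/3)x^3 + (205/2)x^2 + 1575x - 91075/12
check: A g = (225/4)x^2 + (1575/2)x - 91075/24
so A g − 1/2·g = (5/3)x^3 + 5x^2 = f ✓

the result is g(x) = -(10/3)x^3 + (205/2)x^2 + 1575x - 91075/12


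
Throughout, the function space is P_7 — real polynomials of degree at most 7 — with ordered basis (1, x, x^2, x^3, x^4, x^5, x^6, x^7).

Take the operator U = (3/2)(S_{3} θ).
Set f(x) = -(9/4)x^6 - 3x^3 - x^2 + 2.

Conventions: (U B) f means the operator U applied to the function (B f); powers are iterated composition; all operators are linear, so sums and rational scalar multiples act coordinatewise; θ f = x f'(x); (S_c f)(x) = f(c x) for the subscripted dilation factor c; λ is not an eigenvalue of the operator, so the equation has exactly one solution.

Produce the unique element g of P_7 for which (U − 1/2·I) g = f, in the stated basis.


write g with unknown coordinates in the stated basis and equate coefficients in (U − 1/2·I) g = f
solving from the highest basis element down gives g = -(9/26242)x^6 - (3/121)x^3 - (2/53)x^2 - 4
check: U g = -(59049/26242)x^6 - (729/242)x^3 - (54/53)x^2
so U g − 1/2·g = -(9/4)x^6 - 3x^3 - x^2 + 2 = f ✓

the result is g(x) = -(9/26242)x^6 - (3/121)x^3 - (2/53)x^2 - 4


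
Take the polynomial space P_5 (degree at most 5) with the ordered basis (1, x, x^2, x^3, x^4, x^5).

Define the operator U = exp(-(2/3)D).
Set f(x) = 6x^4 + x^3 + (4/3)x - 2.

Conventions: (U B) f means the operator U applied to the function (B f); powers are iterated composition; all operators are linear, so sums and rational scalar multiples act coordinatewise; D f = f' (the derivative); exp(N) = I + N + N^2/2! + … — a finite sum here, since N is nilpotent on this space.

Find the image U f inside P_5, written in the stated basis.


g(x) = 6x^4 - 15x^3 + 14x^2 - (40/9)x - 2

order-1 term: -16x^3 - 2x^2 - 8/9
order-2 term: 16x^2 + (4/3)x
order-3 term: -(64/9)x - 8/27
order-4 term: 32/27
the series for exp(-(2/3)D) f terminates at order 4
exp(-(2/3)D) f = 6x^4 - 15x^3 + 14x^2 - (40/9)x - 2


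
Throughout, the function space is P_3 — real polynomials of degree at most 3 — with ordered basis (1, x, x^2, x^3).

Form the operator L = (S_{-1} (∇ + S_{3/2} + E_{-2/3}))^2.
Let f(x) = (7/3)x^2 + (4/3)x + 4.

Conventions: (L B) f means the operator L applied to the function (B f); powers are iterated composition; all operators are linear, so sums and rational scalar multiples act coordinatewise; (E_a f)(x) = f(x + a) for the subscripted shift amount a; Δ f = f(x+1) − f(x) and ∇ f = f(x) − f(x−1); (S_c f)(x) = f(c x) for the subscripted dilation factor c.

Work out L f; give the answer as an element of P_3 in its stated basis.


∇ f = (14/3)x - 1
S_{3/2} f = (21/4)x^2 + 2x + 4
E_{-2/3} f = (7/3)x^2 - (16/9)x + 112/27
(∇ + S_{3/2} + E_{-2/3}) f = (91/12)x^2 + (44/9)x + 193/27
S_{-1} (∇ + S_{3/2} + E_{-2/3}) f = (91/12)x^2 - (44/9)x + 193/27
∇ (S_{-1} (∇ + S_{3/2} + E_{-2/3})) f = (91/6)x - 449/36
S_{3/2} (S_{-1} (∇ + S_{3/2} + E_{-2/3})) f = (273/16)x^2 - (22/3)x + 193/27
E_{-2/3} (S_{-1} (∇ + S_{3/2} + E_{-2/3})) f = (91/12)x^2 - 15x + 124/9
(∇ + S_{3/2} + E_{-2/3}) (S_{-1} (∇ + S_{3/2} + E_{-2/3})) f = (1183/48)x^2 - (43/6)x + 913/108
S_{-1} (∇ + S_{3/2} + E_{-2/3}) (S_{-1} (∇ + S_{3/2} + E_{-2/3})) f = (1183/48)x^2 + (43/6)x + 913/108

g(x) = (1183/48)x^2 + (43/6)x + 913/108


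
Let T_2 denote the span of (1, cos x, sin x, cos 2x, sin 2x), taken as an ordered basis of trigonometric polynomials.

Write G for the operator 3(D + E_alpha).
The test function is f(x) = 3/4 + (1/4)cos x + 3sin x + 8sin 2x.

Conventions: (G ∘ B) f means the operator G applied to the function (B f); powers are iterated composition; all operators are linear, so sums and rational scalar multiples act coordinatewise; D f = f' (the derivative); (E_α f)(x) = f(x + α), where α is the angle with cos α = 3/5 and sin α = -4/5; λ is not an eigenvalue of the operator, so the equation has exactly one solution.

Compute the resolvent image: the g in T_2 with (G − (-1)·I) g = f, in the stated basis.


the image equals g(x) = 3/16 - (11/82)cos x + (171/164)sin x - (156/61)cos 2x + (8/61)sin 2x

write g with unknown coordinates in the stated basis and equate coefficients in (G − (-1)·I) g = f
solving from the highest basis element down gives g = 3/16 - (11/82)cos x + (171/164)sin x - (156/61)cos 2x + (8/61)sin 2x
check: G g = 9/16 + (63/164)cos x + (321/164)sin x + (156/61)cos 2x + (480/61)sin 2x
so G g − (-1)·g = 3/4 + (1/4)cos x + 3sin x + 8sin 2x = f ✓


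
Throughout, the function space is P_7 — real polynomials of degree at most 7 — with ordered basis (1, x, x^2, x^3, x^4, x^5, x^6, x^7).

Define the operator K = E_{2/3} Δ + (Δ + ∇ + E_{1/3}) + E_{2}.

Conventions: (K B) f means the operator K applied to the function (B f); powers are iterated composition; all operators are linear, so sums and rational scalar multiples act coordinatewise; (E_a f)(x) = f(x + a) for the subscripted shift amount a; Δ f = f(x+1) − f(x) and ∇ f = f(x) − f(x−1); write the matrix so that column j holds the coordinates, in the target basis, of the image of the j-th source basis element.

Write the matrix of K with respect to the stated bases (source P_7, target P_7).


the matrix is [[2, 16/3, 58/9, 388/27, 1906/81, 11356/243, 62218/729, 362308/2187]; [0, 2, 32/3, 58/3, 1552/27, 9530/81, 22712/81, 435526/729]; [0, 0, 2, 16, 116/3, 3880/27, 9530/27, 79492/81]; [0, 0, 0, 2, 64/3, 580/9, 7760/27, 66710/81]; [0, 0, 0, 0, 2, 80/3, 290/3, 13580/27]; [0, 0, 0, 0, 0, 2, 32, 406/3]; [0, 0, 0, 0, 0, 0, 2, 112/3]; [0, 0, 0, 0, 0, 0, 0, 2]] (rows listed top to bottom)

image of 1: 2
image of x: 2x + 16/3
image of x^2: 2x^2 + (32/3)x + 58/9
image of x^3: 2x^3 + 16x^2 + (58/3)x + 388/27
image of x^4: 2x^4 + (64/3)x^3 + (116/3)x^2 + (1552/27)x + 1906/81
image of x^5: 2x^5 + (80/3)x^4 + (580/9)x^3 + (3880/27)x^2 + (9530/81)x + 11356/243
image of x^6: 2x^6 + 32x^5 + (290/3)x^4 + (7760/27)x^3 + (9530/27)x^2 + (22712/81)x + 62218/729
image of x^7: 2x^7 + (112/3)x^6 + (406/3)x^5 + (13580/27)x^4 + (66710/81)x^3 + (79492/81)x^2 + (435526/729)x + 362308/2187
each image's coordinates form column j of the matrix


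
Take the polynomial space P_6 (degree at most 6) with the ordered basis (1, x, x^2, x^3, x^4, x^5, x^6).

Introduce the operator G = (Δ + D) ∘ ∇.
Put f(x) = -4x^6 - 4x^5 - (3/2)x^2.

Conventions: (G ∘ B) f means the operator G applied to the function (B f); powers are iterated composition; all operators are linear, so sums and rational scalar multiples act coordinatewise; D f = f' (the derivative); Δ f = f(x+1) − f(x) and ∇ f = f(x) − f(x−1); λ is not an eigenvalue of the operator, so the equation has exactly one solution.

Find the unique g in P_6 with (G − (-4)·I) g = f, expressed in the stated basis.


write g with unknown coordinates in the stated basis and equate coefficients in (G − (-4)·I) g = f
solving from the highest basis element down gives g = -x^6 - x^5 + 15x^4 - 5x^3 - (603/8)x^2 + 60x + 399/8
check: G g = -60x^4 + 20x^3 + 300x^2 - 240x - 399/2
so G g − (-4)·g = -4x^6 - 4x^5 - (3/2)x^2 = f ✓

the result is g(x) = -x^6 - x^5 + 15x^4 - 5x^3 - (603/8)x^2 + 60x + 399/8


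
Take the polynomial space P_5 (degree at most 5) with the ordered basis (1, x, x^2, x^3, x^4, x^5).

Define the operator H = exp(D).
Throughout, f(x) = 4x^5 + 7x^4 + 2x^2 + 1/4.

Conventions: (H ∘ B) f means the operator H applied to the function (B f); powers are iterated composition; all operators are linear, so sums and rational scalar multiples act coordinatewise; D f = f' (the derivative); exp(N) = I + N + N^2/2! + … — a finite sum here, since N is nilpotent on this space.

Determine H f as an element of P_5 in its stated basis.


order-1 term: 20x^4 + 28x^3 + 4x
order-2 term: 40x^3 + 42x^2 + 2
order-3 term: 40x^2 + 28x
order-4 term: 20x + 7
order-5 term: 4
the series for exp(D) f terminates at order 5
exp(D) f = 4x^5 + 27x^4 + 68x^3 + 84x^2 + 52x + 53/4

g(x) = 4x^5 + 27x^4 + 68x^3 + 84x^2 + 52x + 53/4


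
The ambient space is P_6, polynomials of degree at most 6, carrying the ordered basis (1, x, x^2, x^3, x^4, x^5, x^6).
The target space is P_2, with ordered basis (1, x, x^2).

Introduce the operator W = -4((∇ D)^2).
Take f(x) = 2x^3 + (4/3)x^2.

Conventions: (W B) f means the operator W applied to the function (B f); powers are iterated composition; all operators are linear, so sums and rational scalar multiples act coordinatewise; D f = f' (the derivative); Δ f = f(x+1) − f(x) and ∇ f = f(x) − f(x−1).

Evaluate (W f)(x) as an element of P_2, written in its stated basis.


D f = 6x^2 + (8/3)x
∇ D f = 12x - 10/3
D (∇ D) f = 12
∇ D (∇ D) f = 0
(-4((∇ D)^2)) f = 0

g(x) = 0


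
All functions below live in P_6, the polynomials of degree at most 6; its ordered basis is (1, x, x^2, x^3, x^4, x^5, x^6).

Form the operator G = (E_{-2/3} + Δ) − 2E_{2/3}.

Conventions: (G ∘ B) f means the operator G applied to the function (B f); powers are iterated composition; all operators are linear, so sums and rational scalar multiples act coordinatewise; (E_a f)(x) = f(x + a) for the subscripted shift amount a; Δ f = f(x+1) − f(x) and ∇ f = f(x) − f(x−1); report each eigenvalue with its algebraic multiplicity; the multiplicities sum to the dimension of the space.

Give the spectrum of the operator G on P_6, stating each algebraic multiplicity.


λ = -1 (multiplicity 7)

image of 1: -1
image of x: -x - 1
image of x^2: -x^2 - 2x + 5/9
image of x^3: -x^3 - 3x^2 + (5/3)x + 1/9
image of x^4: -x^4 - 4x^3 + (10/3)x^2 + (4/9)x + 65/81
image of x^5: -x^5 - 5x^4 + (50/9)x^3 + (10/9)x^2 + (325/81)x + 49/81
image of x^6: -x^6 - 6x^5 + (25/3)x^4 + (20/9)x^3 + (325/27)x^2 + (98/27)x + 665/729
the matrix is upper triangular; its diagonal is (-1, -1, -1, -1, -1, -1, -1)
for a triangular matrix the eigenvalues are the diagonal entries, with algebraic multiplicity their repetition count


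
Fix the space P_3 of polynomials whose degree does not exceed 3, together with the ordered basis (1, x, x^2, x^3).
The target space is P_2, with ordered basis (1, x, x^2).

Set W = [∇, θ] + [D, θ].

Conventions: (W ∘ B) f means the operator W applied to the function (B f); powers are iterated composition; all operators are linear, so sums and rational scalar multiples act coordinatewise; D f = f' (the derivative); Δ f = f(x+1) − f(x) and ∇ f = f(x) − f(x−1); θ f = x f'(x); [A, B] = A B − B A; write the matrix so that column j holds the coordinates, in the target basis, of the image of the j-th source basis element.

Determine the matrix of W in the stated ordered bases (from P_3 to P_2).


the matrix is [[0, 2, -2, 3]; [0, 0, 4, -6]; [0, 0, 0, 6]] (rows listed top to bottom)

image of 1: 0
image of x: 2
image of x^2: 4x - 2
image of x^3: 6x^2 - 6x + 3
each image's coordinates form column j of the matrix


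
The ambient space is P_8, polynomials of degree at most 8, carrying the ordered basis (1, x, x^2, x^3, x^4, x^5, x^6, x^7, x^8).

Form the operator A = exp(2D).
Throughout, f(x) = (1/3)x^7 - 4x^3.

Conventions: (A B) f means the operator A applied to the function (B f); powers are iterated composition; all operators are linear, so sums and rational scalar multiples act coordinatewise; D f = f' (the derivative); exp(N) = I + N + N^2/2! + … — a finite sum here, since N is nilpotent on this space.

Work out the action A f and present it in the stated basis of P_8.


the image equals g(x) = (1/3)x^7 + (14/3)x^6 + 28x^5 + (280/3)x^4 + (548/3)x^3 + 200x^2 + (304/3)x + 32/3

order-1 term: (14/3)x^6 - 24x^2
order-2 term: 28x^5 - 48x
order-3 term: (280/3)x^4 - 32
order-4 term: (560/3)x^3
order-5 term: 224x^2
order-6 term: (448/3)x
order-7 term: 128/3
the series for exp(2D) f terminates at order 7
exp(2D) f = (1/3)x^7 + (14/3)x^6 + 28x^5 + (280/3)x^4 + (548/3)x^3 + 200x^2 + (304/3)x + 32/3


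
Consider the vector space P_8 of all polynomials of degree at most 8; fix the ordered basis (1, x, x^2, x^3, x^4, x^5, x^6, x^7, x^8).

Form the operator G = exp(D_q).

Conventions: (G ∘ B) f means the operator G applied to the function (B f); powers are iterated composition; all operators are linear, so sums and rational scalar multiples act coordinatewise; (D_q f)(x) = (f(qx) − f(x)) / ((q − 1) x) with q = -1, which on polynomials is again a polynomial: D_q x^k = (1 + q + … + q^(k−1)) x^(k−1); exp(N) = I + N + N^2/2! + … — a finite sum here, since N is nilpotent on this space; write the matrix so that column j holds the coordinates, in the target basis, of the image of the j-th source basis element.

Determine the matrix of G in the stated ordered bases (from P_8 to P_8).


the matrix is [[1, 1, 0, 0, 0, 0, 0, 0, 0]; [0, 1, 0, 0, 0, 0, 0, 0, 0]; [0, 0, 1, 1, 0, 0, 0, 0, 0]; [0, 0, 0, 1, 0, 0, 0, 0, 0]; [0, 0, 0, 0, 1, 1, 0, 0, 0]; [0, 0, 0, 0, 0, 1, 0, 0, 0]; [0, 0, 0, 0, 0, 0, 1, 1, 0]; [0, 0, 0, 0, 0, 0, 0, 1, 0]; [0, 0, 0, 0, 0, 0, 0, 0, 1]] (rows listed top to bottom)

image of 1: 1
image of x: x + 1
image of x^2: x^2
image of x^3: x^3 + x^2
image of x^4: x^4
image of x^5: x^5 + x^4
image of x^6: x^6
image of x^7: x^7 + x^6
image of x^8: x^8
each image's coordinates form column j of the matrix


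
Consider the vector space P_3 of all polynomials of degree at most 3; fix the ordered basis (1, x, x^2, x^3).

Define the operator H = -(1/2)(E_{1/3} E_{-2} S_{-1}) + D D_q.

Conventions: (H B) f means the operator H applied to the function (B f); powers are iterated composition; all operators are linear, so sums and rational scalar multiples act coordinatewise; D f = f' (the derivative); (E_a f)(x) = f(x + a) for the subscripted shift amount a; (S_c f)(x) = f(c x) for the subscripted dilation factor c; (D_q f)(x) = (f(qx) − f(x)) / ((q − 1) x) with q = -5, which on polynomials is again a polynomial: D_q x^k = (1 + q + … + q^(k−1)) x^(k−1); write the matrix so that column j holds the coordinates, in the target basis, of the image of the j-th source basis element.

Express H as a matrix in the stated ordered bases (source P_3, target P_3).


the matrix is [[-1/2, -5/6, -97/18, -125/54]; [0, 1/2, 5/3, 277/6]; [0, 0, -1/2, -5/2]; [0, 0, 0, 1/2]] (rows listed top to bottom)

image of 1: -1/2
image of x: (1/2)x - 5/6
image of x^2: -(1/2)x^2 + (5/3)x - 97/18
image of x^3: (1/2)x^3 - (5/2)x^2 + (277/6)x - 125/54
each image's coordinates form column j of the matrix


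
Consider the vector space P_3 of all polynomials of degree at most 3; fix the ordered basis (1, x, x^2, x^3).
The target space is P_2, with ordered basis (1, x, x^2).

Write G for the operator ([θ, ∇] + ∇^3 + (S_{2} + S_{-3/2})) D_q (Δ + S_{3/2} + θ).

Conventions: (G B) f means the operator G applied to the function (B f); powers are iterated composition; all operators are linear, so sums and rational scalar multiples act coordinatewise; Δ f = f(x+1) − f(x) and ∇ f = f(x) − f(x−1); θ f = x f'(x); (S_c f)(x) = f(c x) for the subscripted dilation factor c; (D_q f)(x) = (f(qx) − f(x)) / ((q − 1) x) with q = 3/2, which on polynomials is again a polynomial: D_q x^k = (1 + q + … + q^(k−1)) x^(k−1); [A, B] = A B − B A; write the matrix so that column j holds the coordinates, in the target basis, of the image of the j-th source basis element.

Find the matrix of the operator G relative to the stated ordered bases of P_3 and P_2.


the matrix is [[0, 5, -53/8, 945/16]; [0, 0, 85/16, -909/16]; [0, 0, 0, 24225/128]] (rows listed top to bottom)

image of 1: 0
image of x: 5
image of x^2: (85/16)x - 53/8
image of x^3: (24225/128)x^2 - (909/16)x + 945/16
each image's coordinates form column j of the matrix


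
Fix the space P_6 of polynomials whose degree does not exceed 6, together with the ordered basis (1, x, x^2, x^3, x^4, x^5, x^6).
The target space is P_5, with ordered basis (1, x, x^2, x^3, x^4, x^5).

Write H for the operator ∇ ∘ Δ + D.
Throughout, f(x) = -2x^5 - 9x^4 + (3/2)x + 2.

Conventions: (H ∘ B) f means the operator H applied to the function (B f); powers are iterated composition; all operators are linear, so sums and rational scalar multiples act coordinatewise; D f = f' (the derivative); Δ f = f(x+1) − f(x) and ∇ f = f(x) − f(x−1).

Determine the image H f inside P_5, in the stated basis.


Δ f = -10x^4 - 56x^3 - 74x^2 - 46x - 19/2
∇ Δ f = -40x^3 - 108x^2 - 20x - 18
D f = -10x^4 - 36x^3 + 3/2
(∇ ∘ Δ + D) f = -10x^4 - 76x^3 - 108x^2 - 20x - 33/2

g(x) = -10x^4 - 76x^3 - 108x^2 - 20x - 33/2


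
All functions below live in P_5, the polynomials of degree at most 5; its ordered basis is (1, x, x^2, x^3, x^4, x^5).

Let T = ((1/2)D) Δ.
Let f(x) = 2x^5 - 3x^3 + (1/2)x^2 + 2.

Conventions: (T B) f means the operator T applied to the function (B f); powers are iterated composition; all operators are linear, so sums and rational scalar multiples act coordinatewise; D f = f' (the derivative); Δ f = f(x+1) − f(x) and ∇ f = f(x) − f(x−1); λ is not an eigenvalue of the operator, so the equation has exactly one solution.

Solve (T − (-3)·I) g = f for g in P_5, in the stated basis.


write g with unknown coordinates in the stated basis and equate coefficients in (T − (-3)·I) g = f
solving from the highest basis element down gives g = (2/3)x^5 - (29/9)x^3 - (19/6)x^2 + x + 25/9
check: T g = (20/3)x^3 + 10x^2 - 3x - 19/3
so T g − (-3)·g = 2x^5 - 3x^3 + (1/2)x^2 + 2 = f ✓

the result is g(x) = (2/3)x^5 - (29/9)x^3 - (19/6)x^2 + x + 25/9


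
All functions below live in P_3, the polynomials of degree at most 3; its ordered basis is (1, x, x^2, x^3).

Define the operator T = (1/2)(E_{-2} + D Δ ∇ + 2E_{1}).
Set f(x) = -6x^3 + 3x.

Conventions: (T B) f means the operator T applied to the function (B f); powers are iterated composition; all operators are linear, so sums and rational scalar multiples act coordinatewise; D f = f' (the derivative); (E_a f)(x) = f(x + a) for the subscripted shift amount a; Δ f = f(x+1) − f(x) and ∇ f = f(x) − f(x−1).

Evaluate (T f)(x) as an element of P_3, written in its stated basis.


g(x) = -9x^3 - (99/2)x

E_{-2} f = -6x^3 + 36x^2 - 69x + 42
∇ f = -18x^2 + 18x - 3
Δ ∇ f = -36x
D Δ ∇ f = -36
E_{1} f = -6x^3 - 18x^2 - 15x - 3
(2E_{1}) f = -12x^3 - 36x^2 - 30x - 6
(E_{-2} + D Δ ∇ + 2E_{1}) f = -18x^3 - 99x
((1/2)(E_{-2} + D Δ ∇ + 2E_{1})) f = -9x^3 - (99/2)x


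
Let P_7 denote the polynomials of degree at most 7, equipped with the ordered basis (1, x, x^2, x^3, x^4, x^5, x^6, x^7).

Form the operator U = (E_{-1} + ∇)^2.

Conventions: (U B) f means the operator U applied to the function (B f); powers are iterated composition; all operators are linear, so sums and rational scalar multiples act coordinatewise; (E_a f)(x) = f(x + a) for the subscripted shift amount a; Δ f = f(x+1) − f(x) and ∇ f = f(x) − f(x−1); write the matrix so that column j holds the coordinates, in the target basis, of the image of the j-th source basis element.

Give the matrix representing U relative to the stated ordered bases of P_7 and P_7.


the matrix is [[1, 0, 0, 0, 0, 0, 0, 0]; [0, 1, 0, 0, 0, 0, 0, 0]; [0, 0, 1, 0, 0, 0, 0, 0]; [0, 0, 0, 1, 0, 0, 0, 0]; [0, 0, 0, 0, 1, 0, 0, 0]; [0, 0, 0, 0, 0, 1, 0, 0]; [0, 0, 0, 0, 0, 0, 1, 0]; [0, 0, 0, 0, 0, 0, 0, 1]] (rows listed top to bottom)

image of 1: 1
image of x: x
image of x^2: x^2
image of x^3: x^3
image of x^4: x^4
image of x^5: x^5
image of x^6: x^6
image of x^7: x^7
each image's coordinates form column j of the matrix


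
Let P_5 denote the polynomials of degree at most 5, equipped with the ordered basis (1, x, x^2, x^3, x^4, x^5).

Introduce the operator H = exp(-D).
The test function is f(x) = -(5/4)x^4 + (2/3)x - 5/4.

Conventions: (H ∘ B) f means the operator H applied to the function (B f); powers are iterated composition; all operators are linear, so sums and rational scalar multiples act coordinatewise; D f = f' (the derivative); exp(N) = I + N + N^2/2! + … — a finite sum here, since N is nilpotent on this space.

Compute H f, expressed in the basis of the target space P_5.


order-1 term: 5x^3 - 2/3
order-2 term: -(15/2)x^2
order-3 term: 5x
order-4 term: -5/4
the series for exp(-D) f terminates at order 4
exp(-D) f = -(5/4)x^4 + 5x^3 - (15/2)x^2 + (17/3)x - 19/6

the image equals g(x) = -(5/4)x^4 + 5x^3 - (15/2)x^2 + (17/3)x - 19/6


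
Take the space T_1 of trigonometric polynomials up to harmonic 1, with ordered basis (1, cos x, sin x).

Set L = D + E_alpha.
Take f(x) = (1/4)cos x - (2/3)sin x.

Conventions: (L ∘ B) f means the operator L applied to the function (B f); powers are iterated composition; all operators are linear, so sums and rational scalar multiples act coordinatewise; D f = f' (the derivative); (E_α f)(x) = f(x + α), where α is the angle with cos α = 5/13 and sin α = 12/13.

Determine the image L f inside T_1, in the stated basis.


the result is g(x) = -(185/156)cos x - (115/156)sin x

D f = -(2/3)cos x - (1/4)sin x
E_alpha f = -(27/52)cos x - (19/39)sin x
(D + E_alpha) f = -(185/156)cos x - (115/156)sin x
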